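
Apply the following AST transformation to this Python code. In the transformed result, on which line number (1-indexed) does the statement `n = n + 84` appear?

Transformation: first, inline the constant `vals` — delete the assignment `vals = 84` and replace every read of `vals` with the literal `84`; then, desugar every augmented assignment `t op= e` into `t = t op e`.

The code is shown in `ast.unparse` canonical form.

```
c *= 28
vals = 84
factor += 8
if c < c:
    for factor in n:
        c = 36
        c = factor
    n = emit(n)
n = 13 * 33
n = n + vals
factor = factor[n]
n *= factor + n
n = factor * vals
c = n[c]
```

9

Transformed code:
c = c * 28
factor = factor + 8
if c < c:
    for factor in n:
        c = 36
        c = factor
    n = emit(n)
n = 13 * 33
n = n + 84
factor = factor[n]
n = n * (factor + n)
n = factor * 84
c = n[c]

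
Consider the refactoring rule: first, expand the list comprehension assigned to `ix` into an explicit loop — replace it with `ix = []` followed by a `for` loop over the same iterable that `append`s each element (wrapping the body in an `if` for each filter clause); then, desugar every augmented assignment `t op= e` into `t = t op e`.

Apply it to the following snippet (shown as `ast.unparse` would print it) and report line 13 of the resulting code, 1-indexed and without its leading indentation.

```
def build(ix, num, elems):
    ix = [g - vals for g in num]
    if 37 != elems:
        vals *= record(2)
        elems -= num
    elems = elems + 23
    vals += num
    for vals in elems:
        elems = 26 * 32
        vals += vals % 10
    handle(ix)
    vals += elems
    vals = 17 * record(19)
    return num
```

Transformed code:
def build(ix, num, elems):
    ix = []
    for g in num:
        ix.append(g - vals)
    if 37 != elems:
        vals = vals * record(2)
        elems = elems - num
    elems = elems + 23
    vals = vals + num
    for vals in elems:
        elems = 26 * 32
        vals = vals + vals % 10
    handle(ix)
    vals = vals + elems
    vals = 17 * record(19)
    return num

handle(ix)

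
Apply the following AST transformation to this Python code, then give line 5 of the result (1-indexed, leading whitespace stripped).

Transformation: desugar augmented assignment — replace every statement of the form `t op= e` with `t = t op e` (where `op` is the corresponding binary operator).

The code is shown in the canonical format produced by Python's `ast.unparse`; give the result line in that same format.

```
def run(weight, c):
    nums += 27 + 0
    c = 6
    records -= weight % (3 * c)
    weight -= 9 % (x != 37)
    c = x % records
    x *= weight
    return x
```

Transformed code:
def run(weight, c):
    nums = nums + (27 + 0)
    c = 6
    records = records - weight % (3 * c)
    weight = weight - 9 % (x != 37)
    c = x % records
    x = x * weight
    return x

weight = weight - 9 % (x != 37)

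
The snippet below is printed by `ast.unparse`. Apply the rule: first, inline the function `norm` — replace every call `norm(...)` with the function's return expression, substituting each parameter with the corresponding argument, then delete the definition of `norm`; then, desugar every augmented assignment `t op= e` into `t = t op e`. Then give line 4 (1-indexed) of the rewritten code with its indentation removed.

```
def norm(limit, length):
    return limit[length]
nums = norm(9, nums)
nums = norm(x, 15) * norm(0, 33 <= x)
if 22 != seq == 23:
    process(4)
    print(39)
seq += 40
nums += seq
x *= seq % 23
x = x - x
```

Transformed code:
nums = 9[nums]
nums = x[15] * 0[33 <= x]
if 22 != seq == 23:
    process(4)
    print(39)
seq = seq + 40
nums = nums + seq
x = x * (seq % 23)
x = x - x

process(4)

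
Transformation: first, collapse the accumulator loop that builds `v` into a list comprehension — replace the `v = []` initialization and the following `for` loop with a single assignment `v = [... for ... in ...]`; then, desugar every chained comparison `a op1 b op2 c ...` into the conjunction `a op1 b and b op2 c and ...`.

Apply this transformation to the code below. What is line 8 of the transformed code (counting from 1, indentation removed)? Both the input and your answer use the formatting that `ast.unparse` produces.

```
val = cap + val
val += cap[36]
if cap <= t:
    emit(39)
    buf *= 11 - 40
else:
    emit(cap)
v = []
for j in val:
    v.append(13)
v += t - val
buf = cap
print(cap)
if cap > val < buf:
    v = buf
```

Transformed code:
val = cap + val
val += cap[36]
if cap <= t:
    emit(39)
    buf *= 11 - 40
else:
    emit(cap)
v = [13 for j in val]
v += t - val
buf = cap
print(cap)
if cap > val and val < buf:
    v = buf

v = [13 for j in val]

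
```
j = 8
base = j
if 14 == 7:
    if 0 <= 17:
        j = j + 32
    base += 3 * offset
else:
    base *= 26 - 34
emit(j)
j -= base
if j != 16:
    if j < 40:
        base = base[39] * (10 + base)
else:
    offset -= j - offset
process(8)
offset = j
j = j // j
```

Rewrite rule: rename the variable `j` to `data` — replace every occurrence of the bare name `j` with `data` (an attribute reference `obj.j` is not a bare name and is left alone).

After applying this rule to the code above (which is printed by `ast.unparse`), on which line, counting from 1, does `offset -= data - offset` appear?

Transformed code:
data = 8
base = data
if 14 == 7:
    if 0 <= 17:
        data = data + 32
    base += 3 * offset
else:
    base *= 26 - 34
emit(data)
data -= base
if data != 16:
    if data < 40:
        base = base[39] * (10 + base)
else:
    offset -= data - offset
process(8)
offset = data
data = data // data

15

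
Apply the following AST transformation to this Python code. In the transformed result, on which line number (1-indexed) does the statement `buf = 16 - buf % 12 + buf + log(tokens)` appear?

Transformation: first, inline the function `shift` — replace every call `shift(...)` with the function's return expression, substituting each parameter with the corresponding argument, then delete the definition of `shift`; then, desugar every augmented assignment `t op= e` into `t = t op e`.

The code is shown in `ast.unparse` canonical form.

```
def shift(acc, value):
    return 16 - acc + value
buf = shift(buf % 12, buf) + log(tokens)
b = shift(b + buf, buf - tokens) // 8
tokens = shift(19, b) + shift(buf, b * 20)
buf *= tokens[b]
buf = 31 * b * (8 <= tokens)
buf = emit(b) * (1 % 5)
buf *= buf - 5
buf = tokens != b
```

1

Transformed code:
buf = 16 - buf % 12 + buf + log(tokens)
b = (16 - (b + buf) + (buf - tokens)) // 8
tokens = 16 - 19 + b + (16 - buf + b * 20)
buf = buf * tokens[b]
buf = 31 * b * (8 <= tokens)
buf = emit(b) * (1 % 5)
buf = buf * (buf - 5)
buf = tokens != b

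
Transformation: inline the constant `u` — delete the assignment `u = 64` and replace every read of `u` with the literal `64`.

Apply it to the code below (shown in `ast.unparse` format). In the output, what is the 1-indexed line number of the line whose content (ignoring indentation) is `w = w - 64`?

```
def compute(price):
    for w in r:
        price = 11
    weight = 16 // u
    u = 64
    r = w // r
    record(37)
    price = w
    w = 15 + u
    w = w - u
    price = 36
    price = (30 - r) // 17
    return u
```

Transformed code:
def compute(price):
    for w in r:
        price = 11
    weight = 16 // 64
    r = w // r
    record(37)
    price = w
    w = 15 + 64
    w = w - 64
    price = 36
    price = (30 - r) // 17
    return 64

9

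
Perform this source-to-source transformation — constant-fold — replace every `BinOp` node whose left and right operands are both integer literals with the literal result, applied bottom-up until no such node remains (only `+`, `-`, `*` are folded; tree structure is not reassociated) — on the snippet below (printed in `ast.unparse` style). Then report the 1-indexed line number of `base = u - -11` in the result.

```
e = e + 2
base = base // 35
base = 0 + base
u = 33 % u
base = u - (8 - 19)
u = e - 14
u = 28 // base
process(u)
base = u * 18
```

Transformed code:
e = e + 2
base = base // 35
base = 0 + base
u = 33 % u
base = u - -11
u = e - 14
u = 28 // base
process(u)
base = u * 18

5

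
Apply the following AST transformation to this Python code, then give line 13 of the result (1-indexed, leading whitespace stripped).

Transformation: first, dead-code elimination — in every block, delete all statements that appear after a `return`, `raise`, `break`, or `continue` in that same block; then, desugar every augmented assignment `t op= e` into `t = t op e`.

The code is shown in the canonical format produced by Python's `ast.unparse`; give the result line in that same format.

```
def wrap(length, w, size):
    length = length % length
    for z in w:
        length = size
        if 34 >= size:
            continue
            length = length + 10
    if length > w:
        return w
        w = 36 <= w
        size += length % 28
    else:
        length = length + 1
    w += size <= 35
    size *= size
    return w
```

return w

Transformed code:
def wrap(length, w, size):
    length = length % length
    for z in w:
        length = size
        if 34 >= size:
            continue
    if length > w:
        return w
    else:
        length = length + 1
    w = w + (size <= 35)
    size = size * size
    return w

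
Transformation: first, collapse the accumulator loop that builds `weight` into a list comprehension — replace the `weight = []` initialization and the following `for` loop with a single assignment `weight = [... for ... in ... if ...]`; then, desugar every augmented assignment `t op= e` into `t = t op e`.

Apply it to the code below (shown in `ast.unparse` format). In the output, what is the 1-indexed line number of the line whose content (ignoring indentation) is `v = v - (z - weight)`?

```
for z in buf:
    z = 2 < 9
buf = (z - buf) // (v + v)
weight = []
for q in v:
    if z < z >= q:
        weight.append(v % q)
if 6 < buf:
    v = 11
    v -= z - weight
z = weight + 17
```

7

Transformed code:
for z in buf:
    z = 2 < 9
buf = (z - buf) // (v + v)
weight = [v % q for q in v if z < z >= q]
if 6 < buf:
    v = 11
    v = v - (z - weight)
z = weight + 17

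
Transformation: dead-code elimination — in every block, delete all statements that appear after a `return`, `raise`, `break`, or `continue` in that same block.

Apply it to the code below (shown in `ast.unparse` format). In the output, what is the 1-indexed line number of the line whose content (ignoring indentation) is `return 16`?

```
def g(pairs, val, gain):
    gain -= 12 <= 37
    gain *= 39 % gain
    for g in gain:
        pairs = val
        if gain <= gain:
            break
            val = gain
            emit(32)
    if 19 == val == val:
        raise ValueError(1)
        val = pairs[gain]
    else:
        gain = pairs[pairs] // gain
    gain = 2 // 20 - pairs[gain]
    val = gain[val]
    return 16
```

Transformed code:
def g(pairs, val, gain):
    gain -= 12 <= 37
    gain *= 39 % gain
    for g in gain:
        pairs = val
        if gain <= gain:
            break
    if 19 == val == val:
        raise ValueError(1)
    else:
        gain = pairs[pairs] // gain
    gain = 2 // 20 - pairs[gain]
    val = gain[val]
    return 16

14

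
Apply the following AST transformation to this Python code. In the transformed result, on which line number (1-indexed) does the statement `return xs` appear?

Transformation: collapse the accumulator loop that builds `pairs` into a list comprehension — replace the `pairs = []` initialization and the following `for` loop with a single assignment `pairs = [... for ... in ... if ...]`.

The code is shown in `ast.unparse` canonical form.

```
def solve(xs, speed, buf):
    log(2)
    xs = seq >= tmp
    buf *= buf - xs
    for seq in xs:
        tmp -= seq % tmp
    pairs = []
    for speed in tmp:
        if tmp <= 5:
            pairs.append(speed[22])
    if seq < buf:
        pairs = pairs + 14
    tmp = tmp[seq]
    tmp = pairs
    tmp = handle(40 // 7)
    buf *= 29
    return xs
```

Transformed code:
def solve(xs, speed, buf):
    log(2)
    xs = seq >= tmp
    buf *= buf - xs
    for seq in xs:
        tmp -= seq % tmp
    pairs = [speed[22] for speed in tmp if tmp <= 5]
    if seq < buf:
        pairs = pairs + 14
    tmp = tmp[seq]
    tmp = pairs
    tmp = handle(40 // 7)
    buf *= 29
    return xs

14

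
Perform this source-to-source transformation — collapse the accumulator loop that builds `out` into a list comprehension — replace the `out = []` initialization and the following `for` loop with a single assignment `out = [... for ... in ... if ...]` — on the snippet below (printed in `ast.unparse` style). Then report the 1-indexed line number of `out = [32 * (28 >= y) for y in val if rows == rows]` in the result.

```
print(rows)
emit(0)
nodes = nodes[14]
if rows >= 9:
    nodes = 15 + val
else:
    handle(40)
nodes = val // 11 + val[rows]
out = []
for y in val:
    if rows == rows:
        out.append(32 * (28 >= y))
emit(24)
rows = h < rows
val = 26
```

9

Transformed code:
print(rows)
emit(0)
nodes = nodes[14]
if rows >= 9:
    nodes = 15 + val
else:
    handle(40)
nodes = val // 11 + val[rows]
out = [32 * (28 >= y) for y in val if rows == rows]
emit(24)
rows = h < rows
val = 26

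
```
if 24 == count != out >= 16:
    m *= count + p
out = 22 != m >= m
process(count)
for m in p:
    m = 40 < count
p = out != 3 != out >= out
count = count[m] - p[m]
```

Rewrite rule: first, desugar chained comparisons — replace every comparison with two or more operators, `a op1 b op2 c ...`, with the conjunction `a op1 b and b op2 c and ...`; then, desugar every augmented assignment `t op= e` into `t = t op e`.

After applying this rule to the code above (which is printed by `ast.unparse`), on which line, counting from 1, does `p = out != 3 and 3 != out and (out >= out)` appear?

7

Transformed code:
if 24 == count and count != out and (out >= 16):
    m = m * (count + p)
out = 22 != m and m >= m
process(count)
for m in p:
    m = 40 < count
p = out != 3 and 3 != out and (out >= out)
count = count[m] - p[m]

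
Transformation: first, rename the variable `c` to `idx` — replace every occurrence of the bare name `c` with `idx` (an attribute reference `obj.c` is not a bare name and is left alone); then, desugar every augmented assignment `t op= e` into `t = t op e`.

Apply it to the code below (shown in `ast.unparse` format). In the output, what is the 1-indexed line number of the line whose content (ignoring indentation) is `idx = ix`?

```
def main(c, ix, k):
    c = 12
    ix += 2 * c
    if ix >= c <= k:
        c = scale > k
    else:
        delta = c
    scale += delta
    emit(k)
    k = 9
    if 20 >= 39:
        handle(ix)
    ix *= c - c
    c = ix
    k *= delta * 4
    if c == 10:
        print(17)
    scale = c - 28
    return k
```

Transformed code:
def main(idx, ix, k):
    idx = 12
    ix = ix + 2 * idx
    if ix >= idx <= k:
        idx = scale > k
    else:
        delta = idx
    scale = scale + delta
    emit(k)
    k = 9
    if 20 >= 39:
        handle(ix)
    ix = ix * (idx - idx)
    idx = ix
    k = k * (delta * 4)
    if idx == 10:
        print(17)
    scale = idx - 28
    return k

14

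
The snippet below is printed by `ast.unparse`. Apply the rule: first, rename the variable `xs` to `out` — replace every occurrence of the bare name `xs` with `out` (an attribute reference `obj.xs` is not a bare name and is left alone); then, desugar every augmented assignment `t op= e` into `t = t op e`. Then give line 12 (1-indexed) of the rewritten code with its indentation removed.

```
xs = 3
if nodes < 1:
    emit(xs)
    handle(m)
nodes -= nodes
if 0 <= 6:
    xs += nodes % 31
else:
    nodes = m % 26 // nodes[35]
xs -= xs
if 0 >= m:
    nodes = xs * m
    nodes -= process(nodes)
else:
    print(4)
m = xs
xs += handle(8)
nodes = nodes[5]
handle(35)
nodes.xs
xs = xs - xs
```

nodes = out * m

Transformed code:
out = 3
if nodes < 1:
    emit(out)
    handle(m)
nodes = nodes - nodes
if 0 <= 6:
    out = out + nodes % 31
else:
    nodes = m % 26 // nodes[35]
out = out - out
if 0 >= m:
    nodes = out * m
    nodes = nodes - process(nodes)
else:
    print(4)
m = out
out = out + handle(8)
nodes = nodes[5]
handle(35)
nodes.xs
out = out - out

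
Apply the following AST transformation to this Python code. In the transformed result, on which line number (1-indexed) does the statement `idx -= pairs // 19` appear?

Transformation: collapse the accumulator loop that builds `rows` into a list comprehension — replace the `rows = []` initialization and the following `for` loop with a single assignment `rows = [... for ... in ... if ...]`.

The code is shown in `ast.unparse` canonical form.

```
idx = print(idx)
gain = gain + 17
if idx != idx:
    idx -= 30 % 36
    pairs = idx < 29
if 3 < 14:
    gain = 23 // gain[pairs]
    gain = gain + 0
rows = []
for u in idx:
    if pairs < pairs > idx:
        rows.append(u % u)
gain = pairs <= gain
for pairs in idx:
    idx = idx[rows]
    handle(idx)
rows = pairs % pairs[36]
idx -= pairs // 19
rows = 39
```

15

Transformed code:
idx = print(idx)
gain = gain + 17
if idx != idx:
    idx -= 30 % 36
    pairs = idx < 29
if 3 < 14:
    gain = 23 // gain[pairs]
    gain = gain + 0
rows = [u % u for u in idx if pairs < pairs > idx]
gain = pairs <= gain
for pairs in idx:
    idx = idx[rows]
    handle(idx)
rows = pairs % pairs[36]
idx -= pairs // 19
rows = 39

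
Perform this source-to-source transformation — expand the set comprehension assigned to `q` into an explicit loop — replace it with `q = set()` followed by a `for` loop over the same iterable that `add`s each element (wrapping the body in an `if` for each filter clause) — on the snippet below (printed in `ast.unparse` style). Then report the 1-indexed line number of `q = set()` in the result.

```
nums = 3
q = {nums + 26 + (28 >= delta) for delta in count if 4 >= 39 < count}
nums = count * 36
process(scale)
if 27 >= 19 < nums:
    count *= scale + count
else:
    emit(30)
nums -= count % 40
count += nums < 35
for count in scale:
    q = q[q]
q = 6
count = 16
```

Transformed code:
nums = 3
q = set()
for delta in count:
    if 4 >= 39 < count:
        q.add(nums + 26 + (28 >= delta))
nums = count * 36
process(scale)
if 27 >= 19 < nums:
    count *= scale + count
else:
    emit(30)
nums -= count % 40
count += nums < 35
for count in scale:
    q = q[q]
q = 6
count = 16

2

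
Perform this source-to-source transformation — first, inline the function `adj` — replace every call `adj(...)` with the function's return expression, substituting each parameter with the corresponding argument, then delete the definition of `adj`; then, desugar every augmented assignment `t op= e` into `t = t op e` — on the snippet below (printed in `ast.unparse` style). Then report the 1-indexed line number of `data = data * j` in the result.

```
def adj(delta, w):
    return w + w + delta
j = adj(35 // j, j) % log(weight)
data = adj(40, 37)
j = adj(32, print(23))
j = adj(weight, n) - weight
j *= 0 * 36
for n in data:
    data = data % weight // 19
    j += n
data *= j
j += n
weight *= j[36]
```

Transformed code:
j = (j + j + 35 // j) % log(weight)
data = 37 + 37 + 40
j = print(23) + print(23) + 32
j = n + n + weight - weight
j = j * (0 * 36)
for n in data:
    data = data % weight // 19
    j = j + n
data = data * j
j = j + n
weight = weight * j[36]

9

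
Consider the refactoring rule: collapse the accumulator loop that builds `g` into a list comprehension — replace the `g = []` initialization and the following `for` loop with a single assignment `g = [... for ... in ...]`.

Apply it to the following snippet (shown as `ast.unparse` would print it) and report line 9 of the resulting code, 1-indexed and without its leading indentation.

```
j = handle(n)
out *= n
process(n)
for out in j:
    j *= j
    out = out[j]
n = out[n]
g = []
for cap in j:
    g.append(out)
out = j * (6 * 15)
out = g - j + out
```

Transformed code:
j = handle(n)
out *= n
process(n)
for out in j:
    j *= j
    out = out[j]
n = out[n]
g = [out for cap in j]
out = j * (6 * 15)
out = g - j + out

out = j * (6 * 15)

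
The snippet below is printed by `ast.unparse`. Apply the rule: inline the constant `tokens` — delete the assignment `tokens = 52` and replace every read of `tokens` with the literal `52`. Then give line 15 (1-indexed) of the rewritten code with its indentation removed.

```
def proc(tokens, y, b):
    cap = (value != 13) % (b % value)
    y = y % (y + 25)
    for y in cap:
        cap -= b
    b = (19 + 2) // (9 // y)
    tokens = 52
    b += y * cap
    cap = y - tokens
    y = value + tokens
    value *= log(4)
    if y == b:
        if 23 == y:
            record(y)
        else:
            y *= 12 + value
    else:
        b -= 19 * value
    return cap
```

Transformed code:
def proc(tokens, y, b):
    cap = (value != 13) % (b % value)
    y = y % (y + 25)
    for y in cap:
        cap -= b
    b = (19 + 2) // (9 // y)
    b += y * cap
    cap = y - 52
    y = value + 52
    value *= log(4)
    if y == b:
        if 23 == y:
            record(y)
        else:
            y *= 12 + value
    else:
        b -= 19 * value
    return cap

y *= 12 + value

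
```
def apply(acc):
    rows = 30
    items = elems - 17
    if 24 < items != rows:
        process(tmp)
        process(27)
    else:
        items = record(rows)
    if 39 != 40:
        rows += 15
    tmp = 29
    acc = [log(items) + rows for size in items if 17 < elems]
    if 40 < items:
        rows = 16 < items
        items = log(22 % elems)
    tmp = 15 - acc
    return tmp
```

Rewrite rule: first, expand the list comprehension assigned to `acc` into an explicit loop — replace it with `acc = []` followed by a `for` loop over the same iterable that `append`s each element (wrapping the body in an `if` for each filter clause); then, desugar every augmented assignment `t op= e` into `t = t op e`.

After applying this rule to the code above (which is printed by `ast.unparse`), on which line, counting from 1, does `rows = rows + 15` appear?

Transformed code:
def apply(acc):
    rows = 30
    items = elems - 17
    if 24 < items != rows:
        process(tmp)
        process(27)
    else:
        items = record(rows)
    if 39 != 40:
        rows = rows + 15
    tmp = 29
    acc = []
    for size in items:
        if 17 < elems:
            acc.append(log(items) + rows)
    if 40 < items:
        rows = 16 < items
        items = log(22 % elems)
    tmp = 15 - acc
    return tmp

10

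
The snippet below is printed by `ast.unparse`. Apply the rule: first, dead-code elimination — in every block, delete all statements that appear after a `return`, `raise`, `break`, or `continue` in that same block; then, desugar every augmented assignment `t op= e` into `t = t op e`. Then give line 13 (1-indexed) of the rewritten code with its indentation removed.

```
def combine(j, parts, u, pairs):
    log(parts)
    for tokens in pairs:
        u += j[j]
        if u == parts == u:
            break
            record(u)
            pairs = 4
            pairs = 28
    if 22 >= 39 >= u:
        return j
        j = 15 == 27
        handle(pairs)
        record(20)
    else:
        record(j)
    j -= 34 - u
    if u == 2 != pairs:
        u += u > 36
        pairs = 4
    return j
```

Transformed code:
def combine(j, parts, u, pairs):
    log(parts)
    for tokens in pairs:
        u = u + j[j]
        if u == parts == u:
            break
    if 22 >= 39 >= u:
        return j
    else:
        record(j)
    j = j - (34 - u)
    if u == 2 != pairs:
        u = u + (u > 36)
        pairs = 4
    return j

u = u + (u > 36)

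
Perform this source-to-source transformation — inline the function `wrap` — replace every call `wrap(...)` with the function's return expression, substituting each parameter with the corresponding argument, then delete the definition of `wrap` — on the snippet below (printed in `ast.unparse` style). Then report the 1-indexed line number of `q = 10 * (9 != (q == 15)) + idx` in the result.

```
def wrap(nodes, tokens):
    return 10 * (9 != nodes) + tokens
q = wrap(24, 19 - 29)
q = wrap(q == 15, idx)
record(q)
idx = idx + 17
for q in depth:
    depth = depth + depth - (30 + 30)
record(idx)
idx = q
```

Transformed code:
q = 10 * (9 != 24) + (19 - 29)
q = 10 * (9 != (q == 15)) + idx
record(q)
idx = idx + 17
for q in depth:
    depth = depth + depth - (30 + 30)
record(idx)
idx = q

2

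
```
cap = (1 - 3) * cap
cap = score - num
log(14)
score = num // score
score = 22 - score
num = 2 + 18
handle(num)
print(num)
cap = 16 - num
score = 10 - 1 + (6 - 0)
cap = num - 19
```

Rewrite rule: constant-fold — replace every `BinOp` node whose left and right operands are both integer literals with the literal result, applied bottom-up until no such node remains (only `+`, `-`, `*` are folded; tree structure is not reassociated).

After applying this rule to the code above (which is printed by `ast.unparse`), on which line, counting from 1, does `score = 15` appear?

Transformed code:
cap = -2 * cap
cap = score - num
log(14)
score = num // score
score = 22 - score
num = 20
handle(num)
print(num)
cap = 16 - num
score = 15
cap = num - 19

10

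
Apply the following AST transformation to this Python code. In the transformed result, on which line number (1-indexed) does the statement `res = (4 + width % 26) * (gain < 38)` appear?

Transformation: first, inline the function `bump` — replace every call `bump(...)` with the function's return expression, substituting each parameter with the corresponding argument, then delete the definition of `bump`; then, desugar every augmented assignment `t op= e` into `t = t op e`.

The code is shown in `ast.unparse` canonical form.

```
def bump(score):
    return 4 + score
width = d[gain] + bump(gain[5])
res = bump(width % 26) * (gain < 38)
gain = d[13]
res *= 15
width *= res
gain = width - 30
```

2

Transformed code:
width = d[gain] + (4 + gain[5])
res = (4 + width % 26) * (gain < 38)
gain = d[13]
res = res * 15
width = width * res
gain = width - 30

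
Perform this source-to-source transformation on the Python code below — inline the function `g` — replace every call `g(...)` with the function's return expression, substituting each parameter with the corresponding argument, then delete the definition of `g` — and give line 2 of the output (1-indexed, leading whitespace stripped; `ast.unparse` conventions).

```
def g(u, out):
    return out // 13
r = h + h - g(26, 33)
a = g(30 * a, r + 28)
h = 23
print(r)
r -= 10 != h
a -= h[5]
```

Transformed code:
r = h + h - 33 // 13
a = (r + 28) // 13
h = 23
print(r)
r -= 10 != h
a -= h[5]

a = (r + 28) // 13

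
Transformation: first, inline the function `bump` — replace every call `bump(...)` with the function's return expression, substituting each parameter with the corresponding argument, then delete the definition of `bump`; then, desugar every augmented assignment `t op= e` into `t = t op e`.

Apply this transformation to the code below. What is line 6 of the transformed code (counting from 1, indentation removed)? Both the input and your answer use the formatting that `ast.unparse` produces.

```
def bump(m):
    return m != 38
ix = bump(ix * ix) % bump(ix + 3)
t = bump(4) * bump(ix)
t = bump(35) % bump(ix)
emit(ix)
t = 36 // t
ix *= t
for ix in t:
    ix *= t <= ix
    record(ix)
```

Transformed code:
ix = (ix * ix != 38) % (ix + 3 != 38)
t = (4 != 38) * (ix != 38)
t = (35 != 38) % (ix != 38)
emit(ix)
t = 36 // t
ix = ix * t
for ix in t:
    ix = ix * (t <= ix)
    record(ix)

ix = ix * t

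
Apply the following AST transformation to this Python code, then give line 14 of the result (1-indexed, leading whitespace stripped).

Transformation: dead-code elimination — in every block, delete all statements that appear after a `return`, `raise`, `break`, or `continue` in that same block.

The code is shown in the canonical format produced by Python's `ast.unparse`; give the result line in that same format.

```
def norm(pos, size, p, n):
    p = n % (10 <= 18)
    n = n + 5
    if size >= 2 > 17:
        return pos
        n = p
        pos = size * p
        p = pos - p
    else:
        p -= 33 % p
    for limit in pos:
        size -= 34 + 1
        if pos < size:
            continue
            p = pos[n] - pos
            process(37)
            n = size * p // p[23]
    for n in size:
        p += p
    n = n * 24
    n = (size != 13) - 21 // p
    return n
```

Transformed code:
def norm(pos, size, p, n):
    p = n % (10 <= 18)
    n = n + 5
    if size >= 2 > 17:
        return pos
    else:
        p -= 33 % p
    for limit in pos:
        size -= 34 + 1
        if pos < size:
            continue
    for n in size:
        p += p
    n = n * 24
    n = (size != 13) - 21 // p
    return n

n = n * 24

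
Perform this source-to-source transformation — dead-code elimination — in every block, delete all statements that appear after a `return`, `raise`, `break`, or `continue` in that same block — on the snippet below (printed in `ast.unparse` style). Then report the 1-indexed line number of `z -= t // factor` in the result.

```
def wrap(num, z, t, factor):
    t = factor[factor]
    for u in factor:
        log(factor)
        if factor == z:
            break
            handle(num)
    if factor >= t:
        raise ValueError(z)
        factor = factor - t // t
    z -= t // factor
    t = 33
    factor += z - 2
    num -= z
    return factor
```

9

Transformed code:
def wrap(num, z, t, factor):
    t = factor[factor]
    for u in factor:
        log(factor)
        if factor == z:
            break
    if factor >= t:
        raise ValueError(z)
    z -= t // factor
    t = 33
    factor += z - 2
    num -= z
    return factor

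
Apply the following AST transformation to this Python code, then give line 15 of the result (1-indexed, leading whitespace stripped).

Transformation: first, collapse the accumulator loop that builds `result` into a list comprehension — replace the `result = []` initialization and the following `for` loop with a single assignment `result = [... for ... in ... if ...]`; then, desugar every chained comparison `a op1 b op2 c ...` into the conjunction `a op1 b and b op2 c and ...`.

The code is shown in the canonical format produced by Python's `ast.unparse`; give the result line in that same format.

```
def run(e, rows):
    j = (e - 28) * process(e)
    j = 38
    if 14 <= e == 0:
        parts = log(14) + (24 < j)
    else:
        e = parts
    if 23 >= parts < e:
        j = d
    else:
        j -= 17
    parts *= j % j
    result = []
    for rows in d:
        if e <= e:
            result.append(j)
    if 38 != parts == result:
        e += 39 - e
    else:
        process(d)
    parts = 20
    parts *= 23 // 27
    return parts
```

Transformed code:
def run(e, rows):
    j = (e - 28) * process(e)
    j = 38
    if 14 <= e and e == 0:
        parts = log(14) + (24 < j)
    else:
        e = parts
    if 23 >= parts and parts < e:
        j = d
    else:
        j -= 17
    parts *= j % j
    result = [j for rows in d if e <= e]
    if 38 != parts and parts == result:
        e += 39 - e
    else:
        process(d)
    parts = 20
    parts *= 23 // 27
    return parts

e += 39 - e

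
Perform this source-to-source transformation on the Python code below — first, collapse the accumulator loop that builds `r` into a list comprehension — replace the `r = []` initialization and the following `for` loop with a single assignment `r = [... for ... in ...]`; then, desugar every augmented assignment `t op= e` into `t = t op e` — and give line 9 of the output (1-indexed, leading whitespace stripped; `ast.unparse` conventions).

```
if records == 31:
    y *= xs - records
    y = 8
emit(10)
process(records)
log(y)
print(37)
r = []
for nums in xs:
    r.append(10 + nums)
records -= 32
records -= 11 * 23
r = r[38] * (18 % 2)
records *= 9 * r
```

records = records - 32

Transformed code:
if records == 31:
    y = y * (xs - records)
    y = 8
emit(10)
process(records)
log(y)
print(37)
r = [10 + nums for nums in xs]
records = records - 32
records = records - 11 * 23
r = r[38] * (18 % 2)
records = records * (9 * r)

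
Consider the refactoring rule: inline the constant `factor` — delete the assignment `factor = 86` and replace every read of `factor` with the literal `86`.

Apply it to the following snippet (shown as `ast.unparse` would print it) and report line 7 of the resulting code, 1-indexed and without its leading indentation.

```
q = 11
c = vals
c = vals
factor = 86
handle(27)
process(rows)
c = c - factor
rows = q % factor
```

rows = q % 86

Transformed code:
q = 11
c = vals
c = vals
handle(27)
process(rows)
c = c - 86
rows = q % 86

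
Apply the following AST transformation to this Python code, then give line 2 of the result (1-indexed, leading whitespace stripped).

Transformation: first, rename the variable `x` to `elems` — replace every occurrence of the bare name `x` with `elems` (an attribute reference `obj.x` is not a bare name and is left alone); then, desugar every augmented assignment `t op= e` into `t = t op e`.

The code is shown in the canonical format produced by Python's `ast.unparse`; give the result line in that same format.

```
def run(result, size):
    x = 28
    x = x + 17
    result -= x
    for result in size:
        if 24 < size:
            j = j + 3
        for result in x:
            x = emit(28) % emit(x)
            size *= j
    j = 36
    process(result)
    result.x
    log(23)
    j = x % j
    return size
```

Transformed code:
def run(result, size):
    elems = 28
    elems = elems + 17
    result = result - elems
    for result in size:
        if 24 < size:
            j = j + 3
        for result in elems:
            elems = emit(28) % emit(elems)
            size = size * j
    j = 36
    process(result)
    result.x
    log(23)
    j = elems % j
    return size

elems = 28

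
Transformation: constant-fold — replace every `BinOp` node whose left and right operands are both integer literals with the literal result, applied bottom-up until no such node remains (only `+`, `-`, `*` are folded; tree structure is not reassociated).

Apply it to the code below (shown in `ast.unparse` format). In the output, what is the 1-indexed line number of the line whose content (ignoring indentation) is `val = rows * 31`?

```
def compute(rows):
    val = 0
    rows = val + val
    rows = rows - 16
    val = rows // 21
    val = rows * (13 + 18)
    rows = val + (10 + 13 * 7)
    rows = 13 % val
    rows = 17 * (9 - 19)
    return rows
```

Transformed code:
def compute(rows):
    val = 0
    rows = val + val
    rows = rows - 16
    val = rows // 21
    val = rows * 31
    rows = val + 101
    rows = 13 % val
    rows = -170
    return rows

6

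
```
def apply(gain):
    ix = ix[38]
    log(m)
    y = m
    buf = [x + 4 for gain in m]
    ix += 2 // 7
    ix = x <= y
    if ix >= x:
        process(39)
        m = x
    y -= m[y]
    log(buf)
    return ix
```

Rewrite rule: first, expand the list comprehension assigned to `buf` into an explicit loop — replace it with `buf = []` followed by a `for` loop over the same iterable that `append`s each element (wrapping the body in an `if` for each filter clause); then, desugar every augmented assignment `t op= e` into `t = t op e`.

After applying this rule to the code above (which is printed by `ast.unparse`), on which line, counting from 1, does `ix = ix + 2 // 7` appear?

8

Transformed code:
def apply(gain):
    ix = ix[38]
    log(m)
    y = m
    buf = []
    for gain in m:
        buf.append(x + 4)
    ix = ix + 2 // 7
    ix = x <= y
    if ix >= x:
        process(39)
        m = x
    y = y - m[y]
    log(buf)
    return ix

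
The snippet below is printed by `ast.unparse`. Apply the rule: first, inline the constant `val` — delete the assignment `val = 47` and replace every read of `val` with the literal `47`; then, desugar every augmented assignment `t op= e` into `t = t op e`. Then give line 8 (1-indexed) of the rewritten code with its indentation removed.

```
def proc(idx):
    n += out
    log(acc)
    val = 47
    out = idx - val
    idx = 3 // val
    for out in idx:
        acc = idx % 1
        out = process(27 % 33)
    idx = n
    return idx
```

out = process(27 % 33)

Transformed code:
def proc(idx):
    n = n + out
    log(acc)
    out = idx - 47
    idx = 3 // 47
    for out in idx:
        acc = idx % 1
        out = process(27 % 33)
    idx = n
    return idx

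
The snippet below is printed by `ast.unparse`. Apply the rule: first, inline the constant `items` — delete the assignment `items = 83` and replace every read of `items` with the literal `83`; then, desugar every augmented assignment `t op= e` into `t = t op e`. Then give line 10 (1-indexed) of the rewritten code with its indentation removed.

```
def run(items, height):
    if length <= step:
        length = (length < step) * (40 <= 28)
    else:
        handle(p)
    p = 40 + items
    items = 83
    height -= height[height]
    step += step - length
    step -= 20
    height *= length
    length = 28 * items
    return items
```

height = height * length

Transformed code:
def run(items, height):
    if length <= step:
        length = (length < step) * (40 <= 28)
    else:
        handle(p)
    p = 40 + 83
    height = height - height[height]
    step = step + (step - length)
    step = step - 20
    height = height * length
    length = 28 * 83
    return 83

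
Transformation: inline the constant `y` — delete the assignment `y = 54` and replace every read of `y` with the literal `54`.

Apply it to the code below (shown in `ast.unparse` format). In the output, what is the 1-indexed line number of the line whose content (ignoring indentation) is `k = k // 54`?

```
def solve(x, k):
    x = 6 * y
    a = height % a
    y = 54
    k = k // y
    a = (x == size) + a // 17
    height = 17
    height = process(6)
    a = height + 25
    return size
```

Transformed code:
def solve(x, k):
    x = 6 * 54
    a = height % a
    k = k // 54
    a = (x == size) + a // 17
    height = 17
    height = process(6)
    a = height + 25
    return size

4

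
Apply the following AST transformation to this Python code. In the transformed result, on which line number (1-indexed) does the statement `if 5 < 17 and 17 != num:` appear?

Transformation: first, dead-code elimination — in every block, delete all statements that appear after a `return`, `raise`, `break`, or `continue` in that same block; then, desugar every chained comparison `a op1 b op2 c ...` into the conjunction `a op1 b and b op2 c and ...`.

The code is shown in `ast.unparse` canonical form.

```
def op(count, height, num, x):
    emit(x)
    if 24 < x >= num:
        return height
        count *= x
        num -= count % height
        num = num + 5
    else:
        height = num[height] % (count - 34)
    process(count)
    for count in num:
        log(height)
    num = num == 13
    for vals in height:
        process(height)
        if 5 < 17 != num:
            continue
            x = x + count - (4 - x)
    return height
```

13

Transformed code:
def op(count, height, num, x):
    emit(x)
    if 24 < x and x >= num:
        return height
    else:
        height = num[height] % (count - 34)
    process(count)
    for count in num:
        log(height)
    num = num == 13
    for vals in height:
        process(height)
        if 5 < 17 and 17 != num:
            continue
    return height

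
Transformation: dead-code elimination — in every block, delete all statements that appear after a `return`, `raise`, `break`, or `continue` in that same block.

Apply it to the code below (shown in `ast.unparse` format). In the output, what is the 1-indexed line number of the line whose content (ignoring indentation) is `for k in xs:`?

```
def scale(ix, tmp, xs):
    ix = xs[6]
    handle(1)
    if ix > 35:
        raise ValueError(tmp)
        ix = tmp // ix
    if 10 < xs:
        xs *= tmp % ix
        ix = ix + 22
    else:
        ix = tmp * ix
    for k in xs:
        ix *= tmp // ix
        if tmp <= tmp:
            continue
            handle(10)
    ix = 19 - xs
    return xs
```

11

Transformed code:
def scale(ix, tmp, xs):
    ix = xs[6]
    handle(1)
    if ix > 35:
        raise ValueError(tmp)
    if 10 < xs:
        xs *= tmp % ix
        ix = ix + 22
    else:
        ix = tmp * ix
    for k in xs:
        ix *= tmp // ix
        if tmp <= tmp:
            continue
    ix = 19 - xs
    return xs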